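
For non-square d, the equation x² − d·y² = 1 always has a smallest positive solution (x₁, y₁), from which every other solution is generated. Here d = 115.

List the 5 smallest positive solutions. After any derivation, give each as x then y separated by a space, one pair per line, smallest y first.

1126 105
2535751 236460
5710510126 532507815
12860066268001 1199207362920
28960863525028126 2700614448788025

√115 = [10; 1,2,1,1,1,1,1,2,1,20, …], period ℓ=10 (even) → k=9
a_0=10:  p_0=10·1+0=10,  q_0=10·0+1=1
a_1=1:  p_1=1·10+1=11,  q_1=1·1+0=1
a_2=2:  p_2=2·11+10=32,  q_2=2·1+1=3
…
a_5=1:  p_5=1·75+43=118,  q_5=1·7+4=11
a_6=1:  p_6=1·118+75=193,  q_6=1·11+7=18
a_7=1:  p_7=1·193+118=311,  q_7=1·18+11=29
a_8=2:  p_8=2·311+193=815,  q_8=2·29+18=76
a_9=1:  p_9=1·815+311=1126,  q_9=1·76+29=105
(x₁, y₁) = (1126, 105);  1126² − 115·105² = 1 ✓
k=2:  x_2 = 1126·1126+115·105·105 = 2535751,  y_2 = 1126·105+105·1126 = 236460
k=3:  x_3 = 1126·2535751+115·105·236460 = 5710510126,  y_3 = 1126·236460+105·2535751 = 532507815
k=4:  x_4 = 1126·5710510126+115·105·532507815 = 12860066268001,  y_4 = 1126·532507815+105·5710510126 = 1199207362920
k=5:  x_5 = 1126·12860066268001+115·105·1199207362920 = 28960863525028126,  y_5 = 1126·1199207362920+105·12860066268001 = 2700614448788025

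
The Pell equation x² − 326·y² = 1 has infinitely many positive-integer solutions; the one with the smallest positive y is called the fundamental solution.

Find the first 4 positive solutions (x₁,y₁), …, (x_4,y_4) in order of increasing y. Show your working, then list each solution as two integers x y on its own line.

325 18
211249 11700
137311525 7604982
89252280001 4943226600

[18; 18,36] for √326; ℓ=2 ⇒ convergent index 1
step 0: (18, 1)  from 18·(1,0) + (0,1)
step 1: (325, 18)  from 18·(18,1) + (1,0)
fundamental: x₁=325, y₁=18  (since 105625 − 326·324 = 1)
(x_2, y_2) = (325·325 + 326·18·18, 325·18 + 18·325) = (211249, 11700)
(x_3, y_3) = (325·211249 + 326·18·11700, 325·11700 + 18·211249) = (137311525, 7604982)
(x_4, y_4) = (325·137311525 + 326·18·7604982, 325·7604982 + 18·137311525) = (89252280001, 4943226600)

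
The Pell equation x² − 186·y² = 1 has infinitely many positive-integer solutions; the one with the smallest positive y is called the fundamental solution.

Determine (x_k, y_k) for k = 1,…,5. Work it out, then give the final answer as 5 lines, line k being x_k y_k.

d=186: √d = [13; 1,1,1,3,4,3,1,1,1,26] (ℓ=10, even), read p_9/q_9
k=0  a_k=13  p_k/q_k = 13/1
…
k=5  a_k=4  p_k/q_k = 641/47
…
k=8  a_k=1  p_k/q_k = 4787/351
k=9  a_k=1  p_k/q_k = 7501/550
→ (7501, 550).  Check: 7501²=56265001, 186·550²=56265000, difference 1.
k=2:  x_2 = 7501·7501+186·550·550 = 112530001,  y_2 = 7501·550+550·7501 = 8251100
k=3:  x_3 = 7501·112530001+186·550·8251100 = 1688175067501,  y_3 = 7501·8251100+550·112530001 = 123783001650
k=4:  x_4 = 7501·1688175067501+186·550·123783001650 = 25326002250120001,  y_4 = 7501·123783001650+550·1688175067501 = 1856992582502200
k=5:  x_5 = 7501·25326002250120001+186·550·1856992582502200 = 379940684068125187501,  y_5 = 7501·1856992582502200+550·25326002250120001 = 27858602598915002750

7501 550
112530001 8251100
1688175067501 123783001650
25326002250120001 1856992582502200
379940684068125187501 27858602598915002750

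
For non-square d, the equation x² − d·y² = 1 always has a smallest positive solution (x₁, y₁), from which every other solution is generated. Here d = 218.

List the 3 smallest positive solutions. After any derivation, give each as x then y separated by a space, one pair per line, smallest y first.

d=218: √d = [14; 1,3,3,1,28] (ℓ=5, odd), read p_9/q_9
step 0: (14, 1)  from 14·(1,0) + (0,1)
…
step 2: (59, 4)  from 3·(15,1) + (14,1)
step 3: (192, 13)  from 3·(59,4) + (15,1)
step 4: (251, 17)  from 1·(192,13) + (59,4)
…
step 6: (7471, 506)  from 1·(7220,489) + (251,17)
…
step 8: (96370, 6527)  from 3·(29633,2007) + (7471,506)
step 9: (126003, 8534)  from 1·(96370,6527) + (29633,2007)
→ (126003, 8534).  Check: 126003²=15876756009, 218·8534²=15876756008, difference 1.
k=2:  x_2 = 126003·126003+218·8534·8534 = 31753512017,  y_2 = 126003·8534+8534·126003 = 2150619204
k=3:  x_3 = 126003·31753512017+218·8534·2150619204 = 8002075549230099,  y_3 = 126003·2150619204+8534·31753512017 = 541968943114690

126003 8534
31753512017 2150619204
8002075549230099 541968943114690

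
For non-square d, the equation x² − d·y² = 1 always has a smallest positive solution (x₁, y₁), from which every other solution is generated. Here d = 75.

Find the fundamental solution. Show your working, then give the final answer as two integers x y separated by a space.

26 3

√75 = [8; 1,1,1,16, …], period ℓ=4 (even) → k=3
i=0: a=8 ⇒ p=8, q=1
…
i=2: a=1 ⇒ p=17, q=2
i=3: a=1 ⇒ p=26, q=3
(x₁, y₁) = (26, 3);  26² − 75·3² = 1 ✓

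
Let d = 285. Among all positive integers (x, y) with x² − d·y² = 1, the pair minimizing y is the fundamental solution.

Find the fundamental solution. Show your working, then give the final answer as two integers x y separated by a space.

√285 → a₀=16, period (1,7,2,7,1,32); ℓ=6 even so k=5
i=0: a=16 ⇒ p=16, q=1
…
i=4: a=7 ⇒ p=2144, q=127
i=5: a=1 ⇒ p=2431, q=144
fundamental: x₁=2431, y₁=144  (since 5909761 − 285·20736 = 1)

2431 144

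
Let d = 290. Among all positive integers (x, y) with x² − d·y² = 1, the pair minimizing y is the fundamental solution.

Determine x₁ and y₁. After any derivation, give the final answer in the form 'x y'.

579 34

d=290: √d = [17; 34] (ℓ=1, odd), read p_1/q_1
i=0: a=17 ⇒ p=17, q=1
i=1: a=34 ⇒ p=579, q=34
(x₁, y₁) = (579, 34);  579² − 290·34² = 1 ✓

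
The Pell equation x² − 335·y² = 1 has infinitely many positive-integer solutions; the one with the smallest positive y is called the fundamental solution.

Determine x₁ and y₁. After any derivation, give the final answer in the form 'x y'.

d=335: √d = [18; 3,3,3,36] (ℓ=4, even), read p_3/q_3
i=0: a=18 ⇒ p=18, q=1
i=1: a=3 ⇒ p=55, q=3
i=2: a=3 ⇒ p=183, q=10
i=3: a=3 ⇒ p=604, q=33
→ (604, 33).  Check: 604²=364816, 335·33²=364815, difference 1.

604 33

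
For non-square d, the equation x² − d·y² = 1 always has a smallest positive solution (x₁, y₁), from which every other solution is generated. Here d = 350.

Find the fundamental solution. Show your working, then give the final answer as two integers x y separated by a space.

[18; 1,2,2,2,1,36] for √350; ℓ=6 ⇒ convergent index 5
a_0=18:  p_0=18·1+0=18,  q_0=18·0+1=1
…
a_4=2:  p_4=2·131+56=318,  q_4=2·7+3=17
a_5=1:  p_5=1·318+131=449,  q_5=1·17+7=24
fundamental: x₁=449, y₁=24  (since 201601 − 350·576 = 1)

449 24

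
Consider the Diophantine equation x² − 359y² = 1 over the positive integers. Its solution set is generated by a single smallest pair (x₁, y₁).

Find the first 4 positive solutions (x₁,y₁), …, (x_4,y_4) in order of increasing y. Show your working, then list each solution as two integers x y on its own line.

[18; 1,17,1,36] for √359; ℓ=4 ⇒ convergent index 3
step 0: (18, 1)  from 18·(1,0) + (0,1)
step 1: (19, 1)  from 1·(18,1) + (1,0)
step 2: (341, 18)  from 17·(19,1) + (18,1)
step 3: (360, 19)  from 1·(341,18) + (19,1)
(x₁, y₁) = (360, 19);  360² − 359·19² = 1 ✓
n=2: (360,19)∘(360,19) = (360·360+359·19·19, 360·19+19·360) = (259199,13680)
n=3: (259199,13680)∘(360,19) = (360·259199+359·19·13680, 360·13680+19·259199) = (186622920,9849581)
n=4: (186622920,9849581)∘(360,19) = (360·186622920+359·19·9849581, 360·9849581+19·186622920) = (134368243201,7091684640)

360 19
259199 13680
186622920 9849581
134368243201 7091684640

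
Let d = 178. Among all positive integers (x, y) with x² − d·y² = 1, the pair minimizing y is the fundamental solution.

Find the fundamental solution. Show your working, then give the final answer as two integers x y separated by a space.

√178 = [13; 2,1,12,1,2,26, …], period ℓ=6 (even) → k=5
step 0: (13, 1)  from 13·(1,0) + (0,1)
…
step 4: (547, 41)  from 1·(507,38) + (40,3)
step 5: (1601, 120)  from 2·(547,41) + (507,38)
fundamental: x₁=1601, y₁=120  (since 2563201 − 178·14400 = 1)

1601 120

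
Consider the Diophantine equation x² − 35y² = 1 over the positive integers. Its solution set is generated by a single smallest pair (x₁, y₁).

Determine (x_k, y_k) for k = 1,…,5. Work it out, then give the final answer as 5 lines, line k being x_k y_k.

√35 → a₀=5, period (1,10); ℓ=2 even so k=1
a_0=5:  p_0=5·1+0=5,  q_0=5·0+1=1
a_1=1:  p_1=1·5+1=6,  q_1=1·1+0=1
→ (6, 1).  Check: 6²=36, 35·1²=35, difference 1.
n=2: (6,1)∘(6,1) = (6·6+35·1·1, 6·1+1·6) = (71,12)
n=3: (71,12)∘(6,1) = (6·71+35·1·12, 6·12+1·71) = (846,143)
n=4: (846,143)∘(6,1) = (6·846+35·1·143, 6·143+1·846) = (10081,1704)
n=5: (10081,1704)∘(6,1) = (6·10081+35·1·1704, 6·1704+1·10081) = (120126,20305)

6 1
71 12
846 143
10081 1704
120126 20305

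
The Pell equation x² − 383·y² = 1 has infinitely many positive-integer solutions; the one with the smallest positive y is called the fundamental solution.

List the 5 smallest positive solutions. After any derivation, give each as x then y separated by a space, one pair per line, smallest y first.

d=383: √d = [19; 1,1,3,19,3,1,1,38] (ℓ=8, even), read p_7/q_7
step 0: (19, 1)  from 19·(1,0) + (0,1)
step 1: (20, 1)  from 1·(19,1) + (1,0)
step 2: (39, 2)  from 1·(20,1) + (19,1)
step 3: (137, 7)  from 3·(39,2) + (20,1)
…
step 5: (8063, 412)  from 3·(2642,135) + (137,7)
step 6: (10705, 547)  from 1·(8063,412) + (2642,135)
step 7: (18768, 959)  from 1·(10705,547) + (8063,412)
fundamental: x₁=18768, y₁=959  (since 352237824 − 383·919681 = 1)
(x_2, y_2) = (18768·18768 + 383·959·959, 18768·959 + 959·18768) = (704475647, 35997024)
(x_3, y_3) = (18768·704475647 + 383·959·35997024, 18768·35997024 + 959·704475647) = (26443197867024, 1351184291905)
(x_4, y_4) = (18768·26443197867024 + 383·959·1351184291905, 18768·1351184291905 + 959·26443197867024) = (992571874432137217, 50718053544949056)
(x_5, y_5) = (18768·992571874432137217 + 383·959·50718053544949056, 18768·50718053544949056 + 959·992571874432137217) = (37257177852241504710288, 1903752856512023474111)

18768 959
704475647 35997024
26443197867024 1351184291905
992571874432137217 50718053544949056
37257177852241504710288 1903752856512023474111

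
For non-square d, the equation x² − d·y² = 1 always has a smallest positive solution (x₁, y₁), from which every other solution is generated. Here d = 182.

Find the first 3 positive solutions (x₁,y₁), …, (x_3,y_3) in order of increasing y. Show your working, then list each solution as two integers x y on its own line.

27 2
1457 108
78651 5830

√182 → a₀=13, period (2,26); ℓ=2 even so k=1
a_0=13:  p_0=13·1+0=13,  q_0=13·0+1=1
a_1=2:  p_1=2·13+1=27,  q_1=2·1+0=2
(x₁, y₁) = (27, 2);  27² − 182·2² = 1 ✓
k=2:  x_2 = 27·27+182·2·2 = 1457,  y_2 = 27·2+2·27 = 108
k=3:  x_3 = 27·1457+182·2·108 = 78651,  y_3 = 27·108+2·1457 = 5830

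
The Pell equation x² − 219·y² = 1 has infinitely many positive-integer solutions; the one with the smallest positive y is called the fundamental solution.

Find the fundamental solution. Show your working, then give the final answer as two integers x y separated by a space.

√219 = [14; 1,3,1,28, …], period ℓ=4 (even) → k=3
k=0  a_k=14  p_k/q_k = 14/1
…
k=2  a_k=3  p_k/q_k = 59/4
k=3  a_k=1  p_k/q_k = 74/5
→ (74, 5).  Check: 74²=5476, 219·5²=5475, difference 1.

74 5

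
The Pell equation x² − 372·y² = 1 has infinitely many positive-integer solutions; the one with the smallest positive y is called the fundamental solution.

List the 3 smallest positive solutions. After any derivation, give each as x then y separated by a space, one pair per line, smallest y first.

√372 → a₀=19, period (3,2,12,2,3,38); ℓ=6 even so k=5
step 0: (19, 1)  from 19·(1,0) + (0,1)
…
step 2: (135, 7)  from 2·(58,3) + (19,1)
step 3: (1678, 87)  from 12·(135,7) + (58,3)
step 4: (3491, 181)  from 2·(1678,87) + (135,7)
step 5: (12151, 630)  from 3·(3491,181) + (1678,87)
(x₁, y₁) = (12151, 630);  12151² − 372·630² = 1 ✓
(12151+630√372)^2 = 295293601 + 15310260√372
(12151+630√372)^3 = 7176225079351 + 372069937890√372

12151 630
295293601 15310260
7176225079351 372069937890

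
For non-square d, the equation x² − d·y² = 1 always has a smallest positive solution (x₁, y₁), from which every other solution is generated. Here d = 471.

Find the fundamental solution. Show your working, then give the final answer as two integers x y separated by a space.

7838695 361188

√471 = [21; 1,2,2,1,3,…,2,1,42, …], period ℓ=14 (even) → k=13
step 0: (21, 1)  from 21·(1,0) + (0,1)
step 1: (22, 1)  from 1·(21,1) + (1,0)
step 2: (65, 3)  from 2·(22,1) + (21,1)
step 3: (152, 7)  from 2·(65,3) + (22,1)
step 4: (217, 10)  from 1·(152,7) + (65,3)
step 5: (803, 37)  from 3·(217,10) + (152,7)
…
step 7: (48809, 2249)  from 14·(3429,158) + (803,37)
…
step 12: (5506953, 253747)  from 2·(2331742,107441) + (843469,38865)
step 13: (7838695, 361188)  from 1·(5506953,253747) + (2331742,107441)
→ (7838695, 361188).  Check: 7838695²=61445139303025, 471·361188²=61445139303024, difference 1.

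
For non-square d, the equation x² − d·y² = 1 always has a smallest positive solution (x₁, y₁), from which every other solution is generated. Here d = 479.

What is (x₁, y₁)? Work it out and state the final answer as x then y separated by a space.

2989440 136591

[21; 1,7,1,3,2,21,2,3,1,7,1,42] for √479; ℓ=12 ⇒ convergent index 11
step 0: (21, 1)  from 21·(1,0) + (0,1)
step 1: (22, 1)  from 1·(21,1) + (1,0)
step 2: (175, 8)  from 7·(22,1) + (21,1)
…
step 4: (766, 35)  from 3·(197,9) + (175,8)
…
step 6: (37075, 1694)  from 21·(1729,79) + (766,35)
step 7: (75879, 3467)  from 2·(37075,1694) + (1729,79)
step 8: (264712, 12095)  from 3·(75879,3467) + (37075,1694)
step 9: (340591, 15562)  from 1·(264712,12095) + (75879,3467)
step 10: (2648849, 121029)  from 7·(340591,15562) + (264712,12095)
step 11: (2989440, 136591)  from 1·(2648849,121029) + (340591,15562)
fundamental: x₁=2989440, y₁=136591  (since 8936751513600 − 479·18657101281 = 1)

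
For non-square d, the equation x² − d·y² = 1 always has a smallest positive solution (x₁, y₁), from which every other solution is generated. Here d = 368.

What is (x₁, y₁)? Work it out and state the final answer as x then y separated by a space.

1151 60

√368 → a₀=19, period (5,2,5,38); ℓ=4 even so k=3
i=0: a=19 ⇒ p=19, q=1
i=1: a=5 ⇒ p=96, q=5
i=2: a=2 ⇒ p=211, q=11
i=3: a=5 ⇒ p=1151, q=60
fundamental: x₁=1151, y₁=60  (since 1324801 − 368·3600 = 1)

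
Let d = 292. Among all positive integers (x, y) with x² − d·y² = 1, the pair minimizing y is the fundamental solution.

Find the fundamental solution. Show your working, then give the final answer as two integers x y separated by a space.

√292 → a₀=17, period (11,2,1,3,8,3,1,2,11,34); ℓ=10 even so k=9
k=0  a_k=17  p_k/q_k = 17/1
k=1  a_k=11  p_k/q_k = 188/11
…
k=8  a_k=2  p_k/q_k = 200767/11749
k=9  a_k=11  p_k/q_k = 2281249/133500
fundamental: x₁=2281249, y₁=133500  (since 5204097000001 − 292·17822250000 = 1)

2281249 133500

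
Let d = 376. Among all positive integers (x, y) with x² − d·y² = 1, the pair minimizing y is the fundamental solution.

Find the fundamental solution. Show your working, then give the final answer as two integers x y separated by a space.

2143295 110532

d=376: √d = [19; 2,1,1,3,1,…,1,2,38] (ℓ=16, even), read p_15/q_15
k=0  a_k=19  p_k/q_k = 19/1
…
k=4  a_k=3  p_k/q_k = 349/18
…
k=14  a_k=1  p_k/q_k = 837427/43187
k=15  a_k=2  p_k/q_k = 2143295/110532
fundamental: x₁=2143295, y₁=110532  (since 4593713457025 − 376·12217323024 = 1)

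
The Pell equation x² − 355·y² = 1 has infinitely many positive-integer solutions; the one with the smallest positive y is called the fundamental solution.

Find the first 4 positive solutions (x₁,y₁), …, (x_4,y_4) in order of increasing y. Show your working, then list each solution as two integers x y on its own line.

[18; 1,5,3,3,1,6,1,3,3,5,1,36] for √355; ℓ=12 ⇒ convergent index 11
step 0: (18, 1)  from 18·(1,0) + (0,1)
step 1: (19, 1)  from 1·(18,1) + (1,0)
…
step 3: (358, 19)  from 3·(113,6) + (19,1)
step 4: (1187, 63)  from 3·(358,19) + (113,6)
…
step 7: (12002, 637)  from 1·(10457,555) + (1545,82)
…
step 10: (803418, 42641)  from 5·(151391,8035) + (46463,2466)
step 11: (954809, 50676)  from 1·(803418,42641) + (151391,8035)
(x₁, y₁) = (954809, 50676);  954809² − 355·50676² = 1 ✓
n=2: (954809,50676)∘(954809,50676) = (954809·954809+355·50676·50676, 954809·50676+50676·954809) = (1823320452961,96771801768)
n=3: (1823320452961,96771801768)∘(954809,50676) = (954809·1823320452961+355·50676·96771801768, 954809·96771801768+50676·1823320452961) = (3481845556741524089,184797174548553948)
n=4: (3481845556741524089,184797174548553948)∘(954809,50676) = (954809·3481845556741524089+355·50676·184797174548553948, 954809·184797174548553948+50676·3481845556741524089) = (6648994948371812427335041,352892010866963721270096)

954809 50676
1823320452961 96771801768
3481845556741524089 184797174548553948
6648994948371812427335041 352892010866963721270096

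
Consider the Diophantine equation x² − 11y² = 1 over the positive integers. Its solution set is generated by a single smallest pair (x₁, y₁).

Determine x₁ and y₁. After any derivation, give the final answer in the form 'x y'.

10 3

√11 = [3; 3,6, …], period ℓ=2 (even) → k=1
i=0: a=3 ⇒ p=3, q=1
i=1: a=3 ⇒ p=10, q=3
fundamental: x₁=10, y₁=3  (since 100 − 11·9 = 1)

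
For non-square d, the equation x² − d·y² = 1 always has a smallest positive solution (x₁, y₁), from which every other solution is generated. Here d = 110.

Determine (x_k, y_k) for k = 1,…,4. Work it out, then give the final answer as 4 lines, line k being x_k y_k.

√110 = [10; 2,20, …], period ℓ=2 (even) → k=1
a_0=10:  p_0=10·1+0=10,  q_0=10·0+1=1
a_1=2:  p_1=2·10+1=21,  q_1=2·1+0=2
(x₁, y₁) = (21, 2);  21² − 110·2² = 1 ✓
k=2:  x_2 = 21·21+110·2·2 = 881,  y_2 = 21·2+2·21 = 84
k=3:  x_3 = 21·881+110·2·84 = 36981,  y_3 = 21·84+2·881 = 3526
k=4:  x_4 = 21·36981+110·2·3526 = 1552321,  y_4 = 21·3526+2·36981 = 148008

21 2
881 84
36981 3526
1552321 148008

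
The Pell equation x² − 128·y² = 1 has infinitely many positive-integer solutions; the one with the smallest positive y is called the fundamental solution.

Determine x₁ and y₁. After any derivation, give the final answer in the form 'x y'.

577 51

√128 → a₀=11, period (3,5,3,22); ℓ=4 even so k=3
k=0  a_k=11  p_k/q_k = 11/1
k=1  a_k=3  p_k/q_k = 34/3
k=2  a_k=5  p_k/q_k = 181/16
k=3  a_k=3  p_k/q_k = 577/51
→ (577, 51).  Check: 577²=332929, 128·51²=332928, difference 1.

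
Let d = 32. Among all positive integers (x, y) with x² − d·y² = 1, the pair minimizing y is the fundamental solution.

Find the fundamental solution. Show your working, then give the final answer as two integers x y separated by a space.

17 3

[5; 1,1,1,10] for √32; ℓ=4 ⇒ convergent index 3
a_0=5:  p_0=5·1+0=5,  q_0=5·0+1=1
…
a_2=1:  p_2=1·6+5=11,  q_2=1·1+1=2
a_3=1:  p_3=1·11+6=17,  q_3=1·2+1=3
→ (17, 3).  Check: 17²=289, 32·3²=288, difference 1.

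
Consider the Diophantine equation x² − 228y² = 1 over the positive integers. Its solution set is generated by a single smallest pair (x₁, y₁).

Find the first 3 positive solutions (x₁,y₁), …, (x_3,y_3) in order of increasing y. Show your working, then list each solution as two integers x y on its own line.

151 10
45601 3020
13771351 912030

d=228: √d = [15; 10,30] (ℓ=2, even), read p_1/q_1
step 0: (15, 1)  from 15·(1,0) + (0,1)
step 1: (151, 10)  from 10·(15,1) + (1,0)
fundamental: x₁=151, y₁=10  (since 22801 − 228·100 = 1)
(151+10√228)^2 = 45601 + 3020√228
(151+10√228)^3 = 13771351 + 912030√228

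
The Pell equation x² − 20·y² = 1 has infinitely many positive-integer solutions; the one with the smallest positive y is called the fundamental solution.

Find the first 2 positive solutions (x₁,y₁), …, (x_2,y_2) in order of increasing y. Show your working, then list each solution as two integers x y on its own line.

[4; 2,8] for √20; ℓ=2 ⇒ convergent index 1
step 0: (4, 1)  from 4·(1,0) + (0,1)
step 1: (9, 2)  from 2·(4,1) + (1,0)
→ (9, 2).  Check: 9²=81, 20·2²=80, difference 1.
n=2: (9,2)∘(9,2) = (9·9+20·2·2, 9·2+2·9) = (161,36)

9 2
161 36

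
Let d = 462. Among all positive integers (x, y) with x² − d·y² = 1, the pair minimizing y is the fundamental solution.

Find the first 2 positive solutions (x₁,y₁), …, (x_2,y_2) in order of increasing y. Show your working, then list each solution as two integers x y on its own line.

d=462: √d = [21; 2,42] (ℓ=2, even), read p_1/q_1
i=0: a=21 ⇒ p=21, q=1
i=1: a=2 ⇒ p=43, q=2
→ (43, 2).  Check: 43²=1849, 462·2²=1848, difference 1.
(43+2√462)^2 = 3697 + 172√462

43 2
3697 172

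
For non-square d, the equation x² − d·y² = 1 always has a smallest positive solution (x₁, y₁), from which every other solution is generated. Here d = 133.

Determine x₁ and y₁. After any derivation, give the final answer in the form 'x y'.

2588599 224460

d=133: √d = [11; 1,1,7,5,1,…,1,1,22] (ℓ=16, even), read p_15/q_15
a_0=11:  p_0=11·1+0=11,  q_0=11·0+1=1
a_1=1:  p_1=1·11+1=12,  q_1=1·1+0=1
a_2=1:  p_2=1·12+11=23,  q_2=1·1+1=2
a_3=7:  p_3=7·23+12=173,  q_3=7·2+1=15
a_4=5:  p_4=5·173+23=888,  q_4=5·15+2=77
a_5=1:  p_5=1·888+173=1061,  q_5=1·77+15=92
…
a_8=2:  p_8=2·3010+1949=7969,  q_8=2·261+169=691
…
a_10=1:  p_10=1·10979+7969=18948,  q_10=1·952+691=1643
a_11=1:  p_11=1·18948+10979=29927,  q_11=1·1643+952=2595
…
a_13=7:  p_13=7·168583+29927=1210008,  q_13=7·14618+2595=104921
a_14=1:  p_14=1·1210008+168583=1378591,  q_14=1·104921+14618=119539
a_15=1:  p_15=1·1378591+1210008=2588599,  q_15=1·119539+104921=224460
(x₁, y₁) = (2588599, 224460);  2588599² − 133·224460² = 1 ✓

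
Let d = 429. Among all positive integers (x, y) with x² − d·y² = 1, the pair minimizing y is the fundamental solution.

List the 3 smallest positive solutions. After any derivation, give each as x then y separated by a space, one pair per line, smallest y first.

1524095 73584
4645731138049 224298012960
14161071197688057215 683702960124468816

[20; 1,2,2,9,1,12,1,9,2,2,1,40] for √429; ℓ=12 ⇒ convergent index 11
a_0=20:  p_0=20·1+0=20,  q_0=20·0+1=1
a_1=1:  p_1=1·20+1=21,  q_1=1·1+0=1
a_2=2:  p_2=2·21+20=62,  q_2=2·1+1=3
a_3=2:  p_3=2·62+21=145,  q_3=2·3+1=7
a_4=9:  p_4=9·145+62=1367,  q_4=9·7+3=66
…
a_6=12:  p_6=12·1512+1367=19511,  q_6=12·73+66=942
a_7=1:  p_7=1·19511+1512=21023,  q_7=1·942+73=1015
a_8=9:  p_8=9·21023+19511=208718,  q_8=9·1015+942=10077
a_9=2:  p_9=2·208718+21023=438459,  q_9=2·10077+1015=21169
a_10=2:  p_10=2·438459+208718=1085636,  q_10=2·21169+10077=52415
a_11=1:  p_11=1·1085636+438459=1524095,  q_11=1·52415+21169=73584
fundamental: x₁=1524095, y₁=73584  (since 2322865569025 − 429·5414605056 = 1)
n=2: (1524095,73584)∘(1524095,73584) = (1524095·1524095+429·73584·73584, 1524095·73584+73584·1524095) = (4645731138049,224298012960)
n=3: (4645731138049,224298012960)∘(1524095,73584) = (1524095·4645731138049+429·73584·224298012960, 1524095·224298012960+73584·4645731138049) = (14161071197688057215,683702960124468816)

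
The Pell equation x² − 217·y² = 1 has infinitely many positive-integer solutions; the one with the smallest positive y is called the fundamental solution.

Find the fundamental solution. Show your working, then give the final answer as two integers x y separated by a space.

3844063 260952

[14; 1,2,1,2,1,…,2,1,28] for √217; ℓ=16 ⇒ convergent index 15
k=0  a_k=14  p_k/q_k = 14/1
k=1  a_k=1  p_k/q_k = 15/1
…
k=3  a_k=1  p_k/q_k = 59/4
k=4  a_k=2  p_k/q_k = 162/11
…
k=6  a_k=1  p_k/q_k = 383/26
…
k=8  a_k=4  p_k/q_k = 15055/1022
…
k=10  a_k=1  p_k/q_k = 154218/10469
k=11  a_k=1  p_k/q_k = 293381/19916
k=12  a_k=2  p_k/q_k = 740980/50301
k=13  a_k=1  p_k/q_k = 1034361/70217
k=14  a_k=2  p_k/q_k = 2809702/190735
k=15  a_k=1  p_k/q_k = 3844063/260952
(x₁, y₁) = (3844063, 260952);  3844063² − 217·260952² = 1 ✓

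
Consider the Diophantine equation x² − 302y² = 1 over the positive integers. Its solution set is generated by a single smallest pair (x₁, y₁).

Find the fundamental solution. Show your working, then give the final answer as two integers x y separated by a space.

4276623 246092

√302 = [17; 2,1,1,1,4,…,1,2,34, …], period ℓ=16 (even) → k=15
i=0: a=17 ⇒ p=17, q=1
i=1: a=2 ⇒ p=35, q=2
i=2: a=1 ⇒ p=52, q=3
…
i=5: a=4 ⇒ p=643, q=37
…
i=10: a=2 ⇒ p=107675, q=6196
i=11: a=4 ⇒ p=467281, q=26889
i=12: a=1 ⇒ p=574956, q=33085
…
i=14: a=1 ⇒ p=1617193, q=93059
i=15: a=2 ⇒ p=4276623, q=246092
(x₁, y₁) = (4276623, 246092);  4276623² − 302·246092² = 1 ✓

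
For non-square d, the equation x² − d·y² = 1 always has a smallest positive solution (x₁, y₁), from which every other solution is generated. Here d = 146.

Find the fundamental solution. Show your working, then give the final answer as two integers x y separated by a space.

145 12

√146 → a₀=12, period (12,24); ℓ=2 even so k=1
a_0=12:  p_0=12·1+0=12,  q_0=12·0+1=1
a_1=12:  p_1=12·12+1=145,  q_1=12·1+0=12
→ (145, 12).  Check: 145²=21025, 146·12²=21024, difference 1.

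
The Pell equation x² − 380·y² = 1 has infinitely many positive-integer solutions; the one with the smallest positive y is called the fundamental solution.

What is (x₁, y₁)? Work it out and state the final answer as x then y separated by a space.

39 2

√380 = [19; 2,38, …], period ℓ=2 (even) → k=1
step 0: (19, 1)  from 19·(1,0) + (0,1)
step 1: (39, 2)  from 2·(19,1) + (1,0)
(x₁, y₁) = (39, 2);  39² − 380·2² = 1 ✓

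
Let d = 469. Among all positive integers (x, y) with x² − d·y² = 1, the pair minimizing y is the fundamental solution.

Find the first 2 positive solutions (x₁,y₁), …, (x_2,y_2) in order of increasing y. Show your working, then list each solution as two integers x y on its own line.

√469 = [21; 1,1,1,10,6,10,1,1,1,42, …], period ℓ=10 (even) → k=9
k=0  a_k=21  p_k/q_k = 21/1
k=1  a_k=1  p_k/q_k = 22/1
…
k=4  a_k=10  p_k/q_k = 693/32
k=5  a_k=6  p_k/q_k = 4223/195
…
k=8  a_k=1  p_k/q_k = 90069/4159
k=9  a_k=1  p_k/q_k = 137215/6336
(x₁, y₁) = (137215, 6336);  137215² − 469·6336² = 1 ✓
(x_2, y_2) = (137215·137215 + 469·6336·6336, 137215·6336 + 6336·137215) = (37655912449, 1738788480)

137215 6336
37655912449 1738788480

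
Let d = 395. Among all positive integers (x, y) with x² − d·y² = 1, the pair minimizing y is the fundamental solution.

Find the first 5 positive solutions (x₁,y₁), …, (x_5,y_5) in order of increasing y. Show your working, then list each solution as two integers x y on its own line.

159 8
50561 2544
16078239 808984
5112829441 257254368
1625863683999 81806080040

d=395: √d = [19; 1,6,1,38] (ℓ=4, even), read p_3/q_3
i=0: a=19 ⇒ p=19, q=1
i=1: a=1 ⇒ p=20, q=1
i=2: a=6 ⇒ p=139, q=7
i=3: a=1 ⇒ p=159, q=8
→ (159, 8).  Check: 159²=25281, 395·8²=25280, difference 1.
(159+8√395)^2 = 50561 + 2544√395
(159+8√395)^3 = 16078239 + 808984√395
(159+8√395)^4 = 5112829441 + 257254368√395
(159+8√395)^5 = 1625863683999 + 81806080040√395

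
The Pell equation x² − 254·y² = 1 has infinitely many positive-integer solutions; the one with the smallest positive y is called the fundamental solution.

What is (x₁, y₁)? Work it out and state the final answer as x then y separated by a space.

d=254: √d = [15; 1,14,1,30] (ℓ=4, even), read p_3/q_3
k=0  a_k=15  p_k/q_k = 15/1
k=1  a_k=1  p_k/q_k = 16/1
k=2  a_k=14  p_k/q_k = 239/15
k=3  a_k=1  p_k/q_k = 255/16
fundamental: x₁=255, y₁=16  (since 65025 − 254·256 = 1)

255 16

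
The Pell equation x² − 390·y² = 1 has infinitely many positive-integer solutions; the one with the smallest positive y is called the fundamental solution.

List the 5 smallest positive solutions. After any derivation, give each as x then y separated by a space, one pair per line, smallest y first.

[19; 1,2,1,38] for √390; ℓ=4 ⇒ convergent index 3
i=0: a=19 ⇒ p=19, q=1
…
i=2: a=2 ⇒ p=59, q=3
i=3: a=1 ⇒ p=79, q=4
→ (79, 4).  Check: 79²=6241, 390·4²=6240, difference 1.
n=2: (79,4)∘(79,4) = (79·79+390·4·4, 79·4+4·79) = (12481,632)
n=3: (12481,632)∘(79,4) = (79·12481+390·4·632, 79·632+4·12481) = (1971919,99852)
n=4: (1971919,99852)∘(79,4) = (79·1971919+390·4·99852, 79·99852+4·1971919) = (311550721,15775984)
n=5: (311550721,15775984)∘(79,4) = (79·311550721+390·4·15775984, 79·15775984+4·311550721) = (49223041999,2492505620)

79 4
12481 632
1971919 99852
311550721 15775984
49223041999 2492505620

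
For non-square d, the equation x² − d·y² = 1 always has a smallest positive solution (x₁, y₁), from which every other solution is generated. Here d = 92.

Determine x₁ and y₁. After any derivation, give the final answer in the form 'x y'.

1151 120

√92 → a₀=9, period (1,1,2,4,2,1,1,18); ℓ=8 even so k=7
step 0: (9, 1)  from 9·(1,0) + (0,1)
step 1: (10, 1)  from 1·(9,1) + (1,0)
step 2: (19, 2)  from 1·(10,1) + (9,1)
step 3: (48, 5)  from 2·(19,2) + (10,1)
step 4: (211, 22)  from 4·(48,5) + (19,2)
step 5: (470, 49)  from 2·(211,22) + (48,5)
step 6: (681, 71)  from 1·(470,49) + (211,22)
step 7: (1151, 120)  from 1·(681,71) + (470,49)
(x₁, y₁) = (1151, 120);  1151² − 92·120² = 1 ✓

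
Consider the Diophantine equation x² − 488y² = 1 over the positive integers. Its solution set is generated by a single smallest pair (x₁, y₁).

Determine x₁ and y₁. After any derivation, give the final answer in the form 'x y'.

243 11

[22; 11,44] for √488; ℓ=2 ⇒ convergent index 1
step 0: (22, 1)  from 22·(1,0) + (0,1)
step 1: (243, 11)  from 11·(22,1) + (1,0)
(x₁, y₁) = (243, 11);  243² − 488·11² = 1 ✓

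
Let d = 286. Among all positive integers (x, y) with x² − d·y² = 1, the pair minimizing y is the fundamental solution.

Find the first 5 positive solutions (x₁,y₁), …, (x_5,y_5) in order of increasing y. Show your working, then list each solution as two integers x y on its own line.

d=286: √d = [16; 1,10,3,3,2,3,3,10,1,32] (ℓ=10, even), read p_9/q_9
k=0  a_k=16  p_k/q_k = 16/1
…
k=2  a_k=10  p_k/q_k = 186/11
…
k=5  a_k=2  p_k/q_k = 4397/260
k=6  a_k=3  p_k/q_k = 15102/893
k=7  a_k=3  p_k/q_k = 49703/2939
k=8  a_k=10  p_k/q_k = 512132/30283
k=9  a_k=1  p_k/q_k = 561835/33222
(x₁, y₁) = (561835, 33222);  561835² − 286·33222² = 1 ✓
n=2: (561835,33222)∘(561835,33222) = (561835·561835+286·33222·33222, 561835·33222+33222·561835) = (631317134449,37330564740)
n=3: (631317134449,37330564740)∘(561835,33222) = (561835·631317134449+286·33222·37330564740, 561835·37330564740+33222·631317134449) = (709392124465745995,41947235681362578)
n=4: (709392124465745995,41947235681362578)∘(561835,33222) = (561835·709392124465745995+286·33222·41947235681362578, 561835·41947235681362578+33222·709392124465745995) = (797122648497793485067201,47134850318039357456520)
n=5: (797122648497793485067201,47134850318039357456520)∘(561835,33222) = (561835·797122648497793485067201+286·33222·47134850318039357456520, 561835·47134850318039357456520+33222·797122648497793485067201) = (895702806436806213240996001675,52964017256829337557486465822)

561835 33222
631317134449 37330564740
709392124465745995 41947235681362578
797122648497793485067201 47134850318039357456520
895702806436806213240996001675 52964017256829337557486465822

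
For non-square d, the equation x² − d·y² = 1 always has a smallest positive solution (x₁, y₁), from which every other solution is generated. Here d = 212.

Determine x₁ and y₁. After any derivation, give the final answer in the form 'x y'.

66249 4550

[14; 1,1,3,1,1,…,1,1,28] for √212; ℓ=14 ⇒ convergent index 13
k=0  a_k=14  p_k/q_k = 14/1
k=1  a_k=1  p_k/q_k = 15/1
k=2  a_k=1  p_k/q_k = 29/2
k=3  a_k=3  p_k/q_k = 102/7
k=4  a_k=1  p_k/q_k = 131/9
…
k=7  a_k=6  p_k/q_k = 2417/166
k=8  a_k=1  p_k/q_k = 2781/191
k=9  a_k=1  p_k/q_k = 5198/357
…
k=11  a_k=3  p_k/q_k = 29135/2001
k=12  a_k=1  p_k/q_k = 37114/2549
k=13  a_k=1  p_k/q_k = 66249/4550
→ (66249, 4550).  Check: 66249²=4388930001, 212·4550²=4388930000, difference 1.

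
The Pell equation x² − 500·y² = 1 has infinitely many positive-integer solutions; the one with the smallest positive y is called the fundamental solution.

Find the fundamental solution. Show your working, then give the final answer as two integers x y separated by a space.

[22; 2,1,3,2,1,…,1,2,44] for √500; ℓ=14 ⇒ convergent index 13
a_0=22:  p_0=22·1+0=22,  q_0=22·0+1=1
…
a_3=3:  p_3=3·67+45=246,  q_3=3·3+2=11
…
a_5=1:  p_5=1·559+246=805,  q_5=1·25+11=36
a_6=1:  p_6=1·805+559=1364,  q_6=1·36+25=61
…
a_10=2:  p_10=2·30254+15809=76317,  q_10=2·1353+707=3413
a_11=3:  p_11=3·76317+30254=259205,  q_11=3·3413+1353=11592
a_12=1:  p_12=1·259205+76317=335522,  q_12=1·11592+3413=15005
a_13=2:  p_13=2·335522+259205=930249,  q_13=2·15005+11592=41602
→ (930249, 41602).  Check: 930249²=865363202001, 500·41602²=865363202000, difference 1.

930249 41602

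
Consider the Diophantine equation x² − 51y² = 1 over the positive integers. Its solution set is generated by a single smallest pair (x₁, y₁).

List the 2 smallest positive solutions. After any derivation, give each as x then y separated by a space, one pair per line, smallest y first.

50 7
4999 700

√51 = [7; 7,14, …], period ℓ=2 (even) → k=1
a_0=7:  p_0=7·1+0=7,  q_0=7·0+1=1
a_1=7:  p_1=7·7+1=50,  q_1=7·1+0=7
(x₁, y₁) = (50, 7);  50² − 51·7² = 1 ✓
n=2: (50,7)∘(50,7) = (50·50+51·7·7, 50·7+7·50) = (4999,700)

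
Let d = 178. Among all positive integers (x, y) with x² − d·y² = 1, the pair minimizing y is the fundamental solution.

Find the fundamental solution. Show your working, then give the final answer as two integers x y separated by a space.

1601 120

d=178: √d = [13; 2,1,12,1,2,26] (ℓ=6, even), read p_5/q_5
k=0  a_k=13  p_k/q_k = 13/1
…
k=3  a_k=12  p_k/q_k = 507/38
k=4  a_k=1  p_k/q_k = 547/41
k=5  a_k=2  p_k/q_k = 1601/120
fundamental: x₁=1601, y₁=120  (since 2563201 − 178·14400 = 1)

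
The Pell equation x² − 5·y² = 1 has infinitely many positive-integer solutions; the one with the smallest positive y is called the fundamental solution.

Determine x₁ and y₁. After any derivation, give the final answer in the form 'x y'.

9 4

√5 → a₀=2, period (4); ℓ=1 odd so k=1
i=0: a=2 ⇒ p=2, q=1
i=1: a=4 ⇒ p=9, q=4
→ (9, 4).  Check: 9²=81, 5·4²=80, difference 1.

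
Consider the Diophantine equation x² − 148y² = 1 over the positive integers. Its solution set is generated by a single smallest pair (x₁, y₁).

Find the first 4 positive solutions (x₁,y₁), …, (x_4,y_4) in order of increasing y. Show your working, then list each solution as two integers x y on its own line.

√148 = [12; 6,24, …], period ℓ=2 (even) → k=1
k=0  a_k=12  p_k/q_k = 12/1
k=1  a_k=6  p_k/q_k = 73/6
(x₁, y₁) = (73, 6);  73² − 148·6² = 1 ✓
(x_2, y_2) = (73·73 + 148·6·6, 73·6 + 6·73) = (10657, 876)
(x_3, y_3) = (73·10657 + 148·6·876, 73·876 + 6·10657) = (1555849, 127890)
(x_4, y_4) = (73·1555849 + 148·6·127890, 73·127890 + 6·1555849) = (227143297, 18671064)

73 6
10657 876
1555849 127890
227143297 18671064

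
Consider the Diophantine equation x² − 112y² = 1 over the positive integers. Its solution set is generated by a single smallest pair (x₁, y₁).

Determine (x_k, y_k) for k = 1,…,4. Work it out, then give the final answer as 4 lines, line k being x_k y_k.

127 12
32257 3048
8193151 774180
2081028097 196638672

√112 → a₀=10, period (1,1,2,1,1,20); ℓ=6 even so k=5
a_0=10:  p_0=10·1+0=10,  q_0=10·0+1=1
a_1=1:  p_1=1·10+1=11,  q_1=1·1+0=1
a_2=1:  p_2=1·11+10=21,  q_2=1·1+1=2
…
a_4=1:  p_4=1·53+21=74,  q_4=1·5+2=7
a_5=1:  p_5=1·74+53=127,  q_5=1·7+5=12
→ (127, 12).  Check: 127²=16129, 112·12²=16128, difference 1.
(x_2, y_2) = (127·127 + 112·12·12, 127·12 + 12·127) = (32257, 3048)
(x_3, y_3) = (127·32257 + 112·12·3048, 127·3048 + 12·32257) = (8193151, 774180)
(x_4, y_4) = (127·8193151 + 112·12·774180, 127·774180 + 12·8193151) = (2081028097, 196638672)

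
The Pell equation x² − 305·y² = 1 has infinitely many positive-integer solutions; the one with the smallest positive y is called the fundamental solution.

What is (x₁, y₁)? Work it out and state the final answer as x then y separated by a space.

[17; 2,6,2,34] for √305; ℓ=4 ⇒ convergent index 3
k=0  a_k=17  p_k/q_k = 17/1
k=1  a_k=2  p_k/q_k = 35/2
k=2  a_k=6  p_k/q_k = 227/13
k=3  a_k=2  p_k/q_k = 489/28
(x₁, y₁) = (489, 28);  489² − 305·28² = 1 ✓

489 28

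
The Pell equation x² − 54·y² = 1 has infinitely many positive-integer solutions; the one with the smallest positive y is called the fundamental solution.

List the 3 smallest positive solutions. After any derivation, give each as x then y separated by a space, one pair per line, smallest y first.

485 66
470449 64020
456335045 62099334

[7; 2,1,6,1,2,14] for √54; ℓ=6 ⇒ convergent index 5
i=0: a=7 ⇒ p=7, q=1
i=1: a=2 ⇒ p=15, q=2
…
i=4: a=1 ⇒ p=169, q=23
i=5: a=2 ⇒ p=485, q=66
→ (485, 66).  Check: 485²=235225, 54·66²=235224, difference 1.
(x_2, y_2) = (485·485 + 54·66·66, 485·66 + 66·485) = (470449, 64020)
(x_3, y_3) = (485·470449 + 54·66·64020, 485·64020 + 66·470449) = (456335045, 62099334)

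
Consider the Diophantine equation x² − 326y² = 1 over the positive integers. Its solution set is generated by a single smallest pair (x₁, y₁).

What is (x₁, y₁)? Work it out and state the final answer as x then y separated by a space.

325 18

√326 → a₀=18, period (18,36); ℓ=2 even so k=1
i=0: a=18 ⇒ p=18, q=1
i=1: a=18 ⇒ p=325, q=18
(x₁, y₁) = (325, 18);  325² − 326·18² = 1 ✓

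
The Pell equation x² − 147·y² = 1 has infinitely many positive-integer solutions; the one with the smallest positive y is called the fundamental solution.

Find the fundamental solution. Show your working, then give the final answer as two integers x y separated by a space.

97 8

√147 → a₀=12, period (8,24); ℓ=2 even so k=1
a_0=12:  p_0=12·1+0=12,  q_0=12·0+1=1
a_1=8:  p_1=8·12+1=97,  q_1=8·1+0=8
fundamental: x₁=97, y₁=8  (since 9409 − 147·64 = 1)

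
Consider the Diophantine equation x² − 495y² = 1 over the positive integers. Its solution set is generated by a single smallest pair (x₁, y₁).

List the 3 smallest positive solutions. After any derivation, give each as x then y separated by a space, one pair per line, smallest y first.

89 4
15841 712
2819609 126732

[22; 4,44] for √495; ℓ=2 ⇒ convergent index 1
i=0: a=22 ⇒ p=22, q=1
i=1: a=4 ⇒ p=89, q=4
fundamental: x₁=89, y₁=4  (since 7921 − 495·16 = 1)
(89+4√495)^2 = 15841 + 712√495
(89+4√495)^3 = 2819609 + 126732√495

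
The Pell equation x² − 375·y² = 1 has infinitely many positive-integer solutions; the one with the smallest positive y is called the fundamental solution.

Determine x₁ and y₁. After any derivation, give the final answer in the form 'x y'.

15124 781

[19; 2,1,2,1,5,1,2,1,2,38] for √375; ℓ=10 ⇒ convergent index 9
k=0  a_k=19  p_k/q_k = 19/1
k=1  a_k=2  p_k/q_k = 39/2
k=2  a_k=1  p_k/q_k = 58/3
k=3  a_k=2  p_k/q_k = 155/8
k=4  a_k=1  p_k/q_k = 213/11
k=5  a_k=5  p_k/q_k = 1220/63
k=6  a_k=1  p_k/q_k = 1433/74
…
k=8  a_k=1  p_k/q_k = 5519/285
k=9  a_k=2  p_k/q_k = 15124/781
→ (15124, 781).  Check: 15124²=228735376, 375·781²=228735375, difference 1.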